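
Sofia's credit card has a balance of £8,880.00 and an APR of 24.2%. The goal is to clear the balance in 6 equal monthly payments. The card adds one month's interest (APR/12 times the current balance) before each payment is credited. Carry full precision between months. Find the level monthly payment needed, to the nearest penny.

Monthly rate r = 24.2%/12 = 2.01667% = 0.0201667.
Level-payment amortization: P = B₀·r / (1 − (1+r)^(−n)) = 8880.00·0.0201667 / (1 − 1.02017^(−6)).
Denominator 1 − (1+r)^(−6) = 0.11289868.
P = 179.08 / 0.11289868 ≈ 1586.20.

£1,586.20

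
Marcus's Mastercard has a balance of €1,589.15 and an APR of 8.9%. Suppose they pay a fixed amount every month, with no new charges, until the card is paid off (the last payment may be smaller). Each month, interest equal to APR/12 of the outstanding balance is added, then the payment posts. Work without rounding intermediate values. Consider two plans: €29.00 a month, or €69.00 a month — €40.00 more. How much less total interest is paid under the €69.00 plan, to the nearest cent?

€297.89

Monthly rate r = 8.9%/12 = 0.741667% = 0.00741667.
At €29.00/mo: n = ⌈−ln(1 − rB₀/P)/ln(1+r)⌉ = 71 payments (last €17.03); total interest = total paid − €1,589.15 = €457.88.
At €69.00/mo: 26 payments (last €24.14); total interest €159.99.
Interest saved = €457.88 − €159.99 = €297.89.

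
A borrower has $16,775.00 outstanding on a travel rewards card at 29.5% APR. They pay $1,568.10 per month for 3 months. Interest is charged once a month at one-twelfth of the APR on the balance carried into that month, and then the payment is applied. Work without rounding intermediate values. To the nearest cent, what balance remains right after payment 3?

$13,221.92

Monthly rate r = 29.5%/12 = 2.45833% = 0.0245833.
Each month: B ← B·(1+r) − $1,568.10.
Month 1: interest $412.39; balance after payment $15,619.29.
Month 2: interest $383.97; balance after payment $14,435.16.
Month 3: interest $354.86; balance after payment $13,221.92.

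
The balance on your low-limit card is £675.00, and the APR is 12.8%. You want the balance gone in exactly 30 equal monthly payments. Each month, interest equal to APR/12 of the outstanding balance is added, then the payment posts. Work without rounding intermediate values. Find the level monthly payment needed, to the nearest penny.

£26.41

Monthly rate r = 12.8%/12 = 1.06667% = 0.0106667.
Level-payment amortization: P = B₀·r / (1 − (1+r)^(−n)) = 675.00·0.0106667 / (1 − 1.01067^(−30)).
Denominator 1 − (1+r)^(−30) = 0.272619368.
P = 7.2 / 0.272619368 ≈ 26.41.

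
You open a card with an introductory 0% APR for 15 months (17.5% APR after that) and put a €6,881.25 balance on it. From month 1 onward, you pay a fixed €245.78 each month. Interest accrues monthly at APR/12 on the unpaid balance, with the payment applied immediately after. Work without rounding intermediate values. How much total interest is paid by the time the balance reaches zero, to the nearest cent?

Promo months 1–15 at r₀ = 0%/12 = 0; months 16+ at r₁ = 17.5%/12 = 0.0145833.
After month 15 (no interest yet): B = €6,881.25 − 15·€245.78 = €3,194.55.
Then at r₁ with €245.78/mo: n₂ = −ln(1 − r₁·B/P)/ln(1+r₁) ≈ 14.52 → 15 more payments.
Total paid = 29·€245.78 + €127.28 = €7,254.90; interest = €7,254.90 − €6,881.25 = €373.65.

€373.65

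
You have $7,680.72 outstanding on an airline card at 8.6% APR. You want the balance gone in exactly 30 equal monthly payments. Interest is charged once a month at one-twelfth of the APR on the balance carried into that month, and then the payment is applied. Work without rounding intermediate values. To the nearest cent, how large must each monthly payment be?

Monthly rate r = 8.6%/12 = 0.716667% = 0.00716667.
Level-payment amortization: P = B₀·r / (1 − (1+r)^(−n)) = 7680.72·0.00716667 / (1 − 1.00717^(−30)).
Denominator 1 − (1+r)^(−30) = 0.192839903.
P = 55.0452 / 0.192839903 ≈ 285.44.

$285.44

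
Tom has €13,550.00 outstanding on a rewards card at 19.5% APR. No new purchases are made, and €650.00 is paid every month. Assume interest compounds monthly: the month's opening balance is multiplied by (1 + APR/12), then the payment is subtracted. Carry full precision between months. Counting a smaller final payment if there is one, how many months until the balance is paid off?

Monthly rate r = 19.5%/12 = 1.625% = 0.01625.
Recurrence: B ← B·(1+r) − €650.00.
Month 1: interest €220.19; balance after payment €13,120.19.
Month 2: interest €213.20; balance after payment €12,683.39.
Closed form: n = −ln(1 − rB₀/P)/ln(1+r) = −ln(0.66125)/ln(1.01625) ≈ 25.660, so the balance reaches zero during payment 26.

26 months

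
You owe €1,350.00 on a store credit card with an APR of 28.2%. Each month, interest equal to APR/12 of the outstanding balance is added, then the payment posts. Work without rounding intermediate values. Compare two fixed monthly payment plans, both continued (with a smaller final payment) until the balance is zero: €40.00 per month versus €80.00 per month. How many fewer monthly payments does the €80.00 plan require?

Monthly rate r = 28.2%/12 = 2.35% = 0.0235.
At €40.00/mo: n = ⌈−ln(1 − rB₀/P)/ln(1+r)⌉ = 68 payments (last €33.40); total interest = total paid − €1,350.00 = €1,363.40.
At €80.00/mo: 22 payments (last €59.84); total interest €389.84.
Payments saved = 68 − 22 = 46.

46 fewer payments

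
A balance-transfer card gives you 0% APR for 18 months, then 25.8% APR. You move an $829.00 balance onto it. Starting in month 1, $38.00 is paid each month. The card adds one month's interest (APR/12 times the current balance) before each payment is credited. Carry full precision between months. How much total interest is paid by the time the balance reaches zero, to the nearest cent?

$7.92

Promo months 1–18 at r₀ = 0%/12 = 0; months 19+ at r₁ = 25.8%/12 = 0.0215.
After month 18 (no interest yet): B = $829.00 − 18·$38.00 = $145.00.
Then at r₁ with $38.00/mo: n₂ = −ln(1 − r₁·B/P)/ln(1+r₁) ≈ 4.02 → 5 more payments.
Total paid = 22·$38.00 + $0.92 = $836.92; interest = $836.92 − $829.00 = $7.92.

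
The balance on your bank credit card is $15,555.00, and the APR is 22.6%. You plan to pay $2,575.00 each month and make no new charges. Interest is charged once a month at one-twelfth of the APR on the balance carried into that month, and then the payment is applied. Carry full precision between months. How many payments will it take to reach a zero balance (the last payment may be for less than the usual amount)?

Monthly rate r = 22.6%/12 = 1.88333% = 0.0188333.
Recurrence: B ← B·(1+r) − $2,575.00.
Month 1: interest $292.95; balance after payment $13,272.95.
Month 2: interest $249.97; balance after payment $10,947.93.
Closed form: n = −ln(1 − rB₀/P)/ln(1+r) = −ln(0.88623)/ln(1.01883) ≈ 6.473, so the balance reaches zero during payment 7.

7 months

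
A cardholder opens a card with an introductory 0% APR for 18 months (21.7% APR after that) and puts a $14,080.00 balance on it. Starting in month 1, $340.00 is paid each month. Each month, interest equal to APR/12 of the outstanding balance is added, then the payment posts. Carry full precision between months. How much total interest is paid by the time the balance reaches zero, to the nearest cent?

Promo months 1–18 at r₀ = 0%/12 = 0; months 19+ at r₁ = 21.7%/12 = 0.0180833.
After month 18 (no interest yet): B = $14,080.00 − 18·$340.00 = $7,960.00.
Then at r₁ with $340.00/mo: n₂ = −ln(1 − r₁·B/P)/ln(1+r₁) ≈ 30.72 → 31 more payments.
Total paid = 48·$340.00 + $245.13 = $16,565.13; interest = $16,565.13 − $14,080.00 = $2,485.13.

$2,485.13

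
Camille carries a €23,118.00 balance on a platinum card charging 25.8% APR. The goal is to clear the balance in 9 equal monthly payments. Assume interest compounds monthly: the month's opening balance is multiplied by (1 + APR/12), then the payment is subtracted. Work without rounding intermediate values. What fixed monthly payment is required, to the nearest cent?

€2,852.63

Monthly rate r = 25.8%/12 = 2.15% = 0.0215.
Level-payment amortization: P = B₀·r / (1 − (1+r)^(−n)) = 23118.00·0.0215 / (1 − 1.0215^(−9)).
Denominator 1 − (1+r)^(−9) = 0.174238442.
P = 497.037 / 0.174238442 ≈ 2852.63.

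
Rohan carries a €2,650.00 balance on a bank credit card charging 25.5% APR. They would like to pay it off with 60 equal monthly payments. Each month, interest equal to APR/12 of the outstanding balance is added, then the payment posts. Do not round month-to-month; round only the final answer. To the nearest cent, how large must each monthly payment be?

Monthly rate r = 25.5%/12 = 2.125% = 0.02125.
Level-payment amortization: P = B₀·r / (1 − (1+r)^(−n)) = 2650.00·0.02125 / (1 − 1.02125^(−60)).
Denominator 1 − (1+r)^(−60) = 0.71681136.
P = 56.3125 / 0.71681136 ≈ 78.56.

€78.56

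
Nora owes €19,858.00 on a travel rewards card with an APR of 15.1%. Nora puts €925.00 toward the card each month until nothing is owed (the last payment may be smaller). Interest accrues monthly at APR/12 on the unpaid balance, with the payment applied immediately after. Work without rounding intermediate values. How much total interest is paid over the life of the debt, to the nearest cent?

Monthly rate r = 15.1%/12 = 1.25833% = 0.0125833.
Payoff takes n = ⌈−ln(1 − rB₀/P)/ln(1+r)⌉ = ⌈25.183⌉ = 26 payments; the last is €169.70.
Total paid = 25·€925.00 + €169.70 = €23,294.70.
Total interest = total paid − principal = €23,294.70 − €19,858.00 = €3,436.70.

€3,436.70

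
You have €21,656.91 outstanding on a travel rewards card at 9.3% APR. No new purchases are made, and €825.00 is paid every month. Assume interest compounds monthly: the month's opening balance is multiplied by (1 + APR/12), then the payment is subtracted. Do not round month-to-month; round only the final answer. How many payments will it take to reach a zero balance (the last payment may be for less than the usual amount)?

30 payments

Monthly rate r = 9.3%/12 = 0.775% = 0.00775.
Recurrence: B ← B·(1+r) − €825.00.
Month 1: interest €167.84; balance after payment €20,999.75.
Month 2: interest €162.75; balance after payment €20,337.50.
Closed form: n = −ln(1 − rB₀/P)/ln(1+r) = −ln(0.79656)/ln(1.00775) ≈ 29.463, so the balance reaches zero during payment 30.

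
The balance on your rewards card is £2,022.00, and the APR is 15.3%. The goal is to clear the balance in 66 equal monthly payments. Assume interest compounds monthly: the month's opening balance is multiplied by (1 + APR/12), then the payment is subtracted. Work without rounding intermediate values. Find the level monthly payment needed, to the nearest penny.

Monthly rate r = 15.3%/12 = 1.275% = 0.01275.
Level-payment amortization: P = B₀·r / (1 − (1+r)^(−n)) = 2022.00·0.01275 / (1 − 1.01275^(−66)).
Denominator 1 − (1+r)^(−66) = 0.566637451.
P = 25.7805 / 0.566637451 ≈ 45.50.

£45.50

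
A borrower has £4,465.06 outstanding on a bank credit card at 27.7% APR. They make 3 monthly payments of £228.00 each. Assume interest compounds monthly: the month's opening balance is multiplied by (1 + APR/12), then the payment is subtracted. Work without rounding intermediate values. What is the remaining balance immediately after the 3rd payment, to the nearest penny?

£4,081.55

Monthly rate r = 27.7%/12 = 2.30833% = 0.0230833.
Each month: B ← B·(1+r) − £228.00.
Month 1: interest £103.07; balance after payment £4,340.13.
Month 2: interest £100.18; balance after payment £4,212.31.
Month 3: interest £97.23; balance after payment £4,081.55.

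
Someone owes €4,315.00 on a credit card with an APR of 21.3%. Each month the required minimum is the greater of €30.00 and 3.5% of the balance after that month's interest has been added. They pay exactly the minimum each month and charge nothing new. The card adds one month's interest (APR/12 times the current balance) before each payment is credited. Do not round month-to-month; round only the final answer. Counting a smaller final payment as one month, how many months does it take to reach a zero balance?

130 months

Monthly rate r = 21.3%/12 = 1.775% = 0.01775.
While 3.5% of the post-interest balance exceeds €30.00, each month B ← (B·(1+r))·(1 − 0.035), i.e. B shrinks by the factor (1+r)·0.965 = 0.98213.
This holds for months 1–91. Entering month 92 the balance is €836.19; 3.5% of the post-interest balance is now below €30.00, so the flat €30.00 minimum applies from here.
From month 92 a fixed €30.00 at rate r clears €836.19 in 39 more payments. Total: 91 + 39 = 130 months.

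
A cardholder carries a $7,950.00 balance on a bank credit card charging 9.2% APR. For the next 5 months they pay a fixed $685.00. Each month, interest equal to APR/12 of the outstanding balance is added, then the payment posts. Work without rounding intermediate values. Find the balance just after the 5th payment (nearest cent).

Monthly rate r = 9.2%/12 = 0.766667% = 0.00766667.
Each month: B ← B·(1+r) − $685.00.
Month 1: interest $60.95; balance after payment $7,325.95.
Month 2: interest $56.17; balance after payment $6,697.12.
Month 3: interest $51.34; balance after payment $6,063.46.
Month 4: interest $46.49; balance after payment $5,424.95.
Month 5: interest $41.59; balance after payment $4,781.54.

$4,781.54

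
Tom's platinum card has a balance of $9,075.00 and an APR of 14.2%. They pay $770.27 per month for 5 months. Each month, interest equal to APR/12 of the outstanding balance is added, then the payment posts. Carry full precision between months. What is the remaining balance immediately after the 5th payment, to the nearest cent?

$5,681.21

Monthly rate r = 14.2%/12 = 1.18333% = 0.0118333.
Each month: B ← B·(1+r) − $770.27.
Month 1: interest $107.39; balance after payment $8,412.12.
Month 2: interest $99.54; balance after payment $7,741.39.
Month 3: interest $91.61; balance after payment $7,062.73.
Month 4: interest $83.58; balance after payment $6,376.03.
Month 5: interest $75.45; balance after payment $5,681.21.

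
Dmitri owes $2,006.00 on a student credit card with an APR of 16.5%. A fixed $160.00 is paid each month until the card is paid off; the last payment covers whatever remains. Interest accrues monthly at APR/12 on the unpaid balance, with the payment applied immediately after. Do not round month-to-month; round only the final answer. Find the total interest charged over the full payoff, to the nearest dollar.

Monthly rate r = 16.5%/12 = 1.375% = 0.01375.
Payoff takes n = ⌈−ln(1 − rB₀/P)/ln(1+r)⌉ = ⌈13.855⌉ = 14 payments; the last is $137.00.
Total paid = 13·$160.00 + $137.00 = $2,217.00.
Total interest = total paid − principal = $2,217.00 − $2,006.00 = $211.00.

$211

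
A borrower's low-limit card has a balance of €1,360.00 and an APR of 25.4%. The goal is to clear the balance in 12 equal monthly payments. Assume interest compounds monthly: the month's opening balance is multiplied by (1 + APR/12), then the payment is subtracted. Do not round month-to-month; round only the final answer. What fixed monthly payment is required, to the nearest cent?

€129.52

Monthly rate r = 25.4%/12 = 2.11667% = 0.0211667.
Level-payment amortization: P = B₀·r / (1 − (1+r)^(−n)) = 1360.00·0.0211667 / (1 − 1.02117^(−12)).
Denominator 1 − (1+r)^(−12) = 0.222249246.
P = 28.7867 / 0.222249246 ≈ 129.52.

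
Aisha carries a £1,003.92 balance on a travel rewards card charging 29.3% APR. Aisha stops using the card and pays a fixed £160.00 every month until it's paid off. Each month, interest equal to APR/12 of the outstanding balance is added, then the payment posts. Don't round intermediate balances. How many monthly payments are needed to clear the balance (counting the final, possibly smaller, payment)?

7 months

Monthly rate r = 29.3%/12 = 2.44167% = 0.0244167.
Recurrence: B ← B·(1+r) − £160.00.
Month 1: interest £24.51; balance after payment £868.43.
Month 2: interest £21.20; balance after payment £729.64.
Closed form: n = −ln(1 − rB₀/P)/ln(1+r) = −ln(0.8468)/ln(1.02442) ≈ 6.893, so the balance reaches zero during payment 7.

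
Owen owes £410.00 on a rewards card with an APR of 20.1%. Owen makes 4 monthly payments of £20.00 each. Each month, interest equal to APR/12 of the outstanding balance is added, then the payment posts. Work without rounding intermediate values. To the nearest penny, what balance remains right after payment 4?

Monthly rate r = 20.1%/12 = 1.675% = 0.01675.
Each month: B ← B·(1+r) − £20.00.
Month 1: interest £6.87; balance after payment £396.87.
Month 2: interest £6.65; balance after payment £383.52.
Month 3: interest £6.42; balance after payment £369.94.
Month 4: interest £6.20; balance after payment £356.14.

£356.14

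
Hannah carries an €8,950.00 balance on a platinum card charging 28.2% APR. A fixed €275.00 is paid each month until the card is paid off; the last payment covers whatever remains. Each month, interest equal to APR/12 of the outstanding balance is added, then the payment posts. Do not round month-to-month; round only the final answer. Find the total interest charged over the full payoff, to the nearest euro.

€8,187

Monthly rate r = 28.2%/12 = 2.35% = 0.0235.
Payoff takes n = ⌈−ln(1 − rB₀/P)/ln(1+r)⌉ = ⌈62.312⌉ = 63 payments; the last is €86.55.
Total paid = 62·€275.00 + €86.55 = €17,136.55.
Total interest = total paid − principal = €17,136.55 − €8,950.00 = €8,186.55.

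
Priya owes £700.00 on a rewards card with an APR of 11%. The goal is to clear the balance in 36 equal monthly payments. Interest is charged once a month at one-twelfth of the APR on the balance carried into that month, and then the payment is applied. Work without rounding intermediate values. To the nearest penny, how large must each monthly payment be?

£22.92

Monthly rate r = 11%/12 = 0.916667% = 0.00916667.
Level-payment amortization: P = B₀·r / (1 − (1+r)^(−n)) = 700.00·0.00916667 / (1 − 1.00917^(−36)).
Denominator 1 − (1+r)^(−36) = 0.279994681.
P = 6.41667 / 0.279994681 ≈ 22.92.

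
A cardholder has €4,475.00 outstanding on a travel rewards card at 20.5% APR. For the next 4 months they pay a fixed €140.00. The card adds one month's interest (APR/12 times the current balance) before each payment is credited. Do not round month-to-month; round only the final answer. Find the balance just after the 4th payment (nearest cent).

Monthly rate r = 20.5%/12 = 1.70833% = 0.0170833.
Each month: B ← B·(1+r) − €140.00.
Month 1: interest €76.45; balance after payment €4,411.45.
Month 2: interest €75.36; balance after payment €4,346.81.
Month 3: interest €74.26; balance after payment €4,281.07.
Month 4: interest €73.13; balance after payment €4,214.20.

€4,214.20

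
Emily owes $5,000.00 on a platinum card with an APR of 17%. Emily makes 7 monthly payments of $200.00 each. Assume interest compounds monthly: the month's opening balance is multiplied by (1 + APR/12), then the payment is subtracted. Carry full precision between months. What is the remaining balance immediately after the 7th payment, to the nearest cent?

Monthly rate r = 17%/12 = 1.41667% = 0.0141667.
Each month: B ← B·(1+r) − $200.00.
Month 1: interest $70.83; balance after payment $4,870.83.
Month 2: interest $69.00; balance after payment $4,739.84.
Month 3: interest $67.15; balance after payment $4,606.98.
Month 4: interest $65.27; balance after payment $4,472.25.
Month 5: interest $63.36; balance after payment $4,335.61.
Month 6: interest $61.42; balance after payment $4,197.03.
Month 7: interest $59.46; balance after payment $4,056.49.

$4,056.49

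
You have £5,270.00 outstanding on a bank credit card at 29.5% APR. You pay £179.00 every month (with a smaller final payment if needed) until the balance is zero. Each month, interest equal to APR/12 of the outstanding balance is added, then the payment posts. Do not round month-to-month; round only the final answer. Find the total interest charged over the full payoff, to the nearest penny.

£4,212.26

Monthly rate r = 29.5%/12 = 2.45833% = 0.0245833.
Payoff takes n = ⌈−ln(1 − rB₀/P)/ln(1+r)⌉ = ⌈52.973⌉ = 53 payments; the last is £174.26.
Total paid = 52·£179.00 + £174.26 = £9,482.26.
Total interest = total paid − principal = £9,482.26 − £5,270.00 = £4,212.26.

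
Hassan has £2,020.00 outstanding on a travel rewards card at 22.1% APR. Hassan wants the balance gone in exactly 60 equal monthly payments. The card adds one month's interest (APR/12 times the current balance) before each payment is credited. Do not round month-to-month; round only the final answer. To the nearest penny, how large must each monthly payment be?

Monthly rate r = 22.1%/12 = 1.84167% = 0.0184167.
Level-payment amortization: P = B₀·r / (1 − (1+r)^(−n)) = 2020.00·0.0184167 / (1 − 1.01842^(−60)).
Denominator 1 − (1+r)^(−60) = 0.665443003.
P = 37.2017 / 0.665443003 ≈ 55.91.

£55.91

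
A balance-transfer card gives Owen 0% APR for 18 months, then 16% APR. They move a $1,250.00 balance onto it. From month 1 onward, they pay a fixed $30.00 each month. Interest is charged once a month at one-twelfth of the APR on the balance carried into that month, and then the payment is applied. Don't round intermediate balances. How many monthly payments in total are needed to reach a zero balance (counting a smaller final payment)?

Promo months 1–18 at r₀ = 0%/12 = 0; months 19+ at r₁ = 16%/12 = 0.0133333.
After month 18 (no interest yet): B = $1,250.00 − 18·$30.00 = $710.00.
Then at r₁ with $30.00/mo: n₂ = −ln(1 − r₁·B/P)/ln(1+r₁) ≈ 28.63 → 29 more payments.

47 payments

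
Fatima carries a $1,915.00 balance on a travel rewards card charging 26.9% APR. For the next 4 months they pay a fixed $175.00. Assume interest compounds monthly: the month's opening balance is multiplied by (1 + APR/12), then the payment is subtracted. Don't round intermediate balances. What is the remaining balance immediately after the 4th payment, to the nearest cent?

Monthly rate r = 26.9%/12 = 2.24167% = 0.0224167.
Each month: B ← B·(1+r) − $175.00.
Month 1: interest $42.93; balance after payment $1,782.93.
Month 2: interest $39.97; balance after payment $1,647.90.
Month 3: interest $36.94; balance after payment $1,509.84.
Month 4: interest $33.85; balance after payment $1,368.68.

$1,368.68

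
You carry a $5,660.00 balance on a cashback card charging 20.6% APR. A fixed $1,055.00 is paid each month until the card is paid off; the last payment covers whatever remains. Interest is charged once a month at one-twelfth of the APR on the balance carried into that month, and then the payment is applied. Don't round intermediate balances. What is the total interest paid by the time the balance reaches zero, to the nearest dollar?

$331

Monthly rate r = 20.6%/12 = 1.71667% = 0.0171667.
Payoff takes n = ⌈−ln(1 − rB₀/P)/ln(1+r)⌉ = ⌈5.676⌉ = 6 payments; the last is $715.62.
Total paid = 5·$1,055.00 + $715.62 = $5,990.62.
Total interest = total paid − principal = $5,990.62 − $5,660.00 = $330.62.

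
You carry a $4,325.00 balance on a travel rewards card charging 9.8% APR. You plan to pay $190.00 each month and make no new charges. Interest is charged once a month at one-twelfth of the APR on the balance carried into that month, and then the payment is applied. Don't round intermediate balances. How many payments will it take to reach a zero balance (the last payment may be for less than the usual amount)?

26 months

Monthly rate r = 9.8%/12 = 0.816667% = 0.00816667.
Recurrence: B ← B·(1+r) − $190.00.
Month 1: interest $35.32; balance after payment $4,170.32.
Month 2: interest $34.06; balance after payment $4,014.38.
Closed form: n = −ln(1 − rB₀/P)/ln(1+r) = −ln(0.8141)/ln(1.00817) ≈ 25.287, so the balance reaches zero during payment 26.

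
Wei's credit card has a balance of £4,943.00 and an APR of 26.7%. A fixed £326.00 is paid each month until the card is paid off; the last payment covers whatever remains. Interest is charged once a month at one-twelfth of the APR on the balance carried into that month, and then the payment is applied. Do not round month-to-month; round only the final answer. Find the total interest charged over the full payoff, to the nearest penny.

Monthly rate r = 26.7%/12 = 2.225% = 0.02225.
Payoff takes n = ⌈−ln(1 − rB₀/P)/ln(1+r)⌉ = ⌈18.701⌉ = 19 payments; the last is £229.26.
Total paid = 18·£326.00 + £229.26 = £6,097.26.
Total interest = total paid − principal = £6,097.26 − £4,943.00 = £1,154.26.

£1,154.26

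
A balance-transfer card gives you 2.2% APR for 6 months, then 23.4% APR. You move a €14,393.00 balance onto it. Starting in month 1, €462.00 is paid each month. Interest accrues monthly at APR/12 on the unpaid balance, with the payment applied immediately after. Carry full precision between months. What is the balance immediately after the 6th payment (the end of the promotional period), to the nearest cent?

€11,767.31

Promo months 1–6 at r₀ = 2.2%/12 = 0.00183333; months 7+ at r₁ = 23.4%/12 = 0.0195.
After month 6: iterate B ← B·(1+r₀) − €462.00 for 6 months → €11,767.31.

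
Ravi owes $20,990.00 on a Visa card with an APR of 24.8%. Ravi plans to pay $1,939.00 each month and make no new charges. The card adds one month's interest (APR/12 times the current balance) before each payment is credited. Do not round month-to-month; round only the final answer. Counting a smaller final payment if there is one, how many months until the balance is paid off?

13 payments

Monthly rate r = 24.8%/12 = 2.06667% = 0.0206667.
Recurrence: B ← B·(1+r) − $1,939.00.
Month 1: interest $433.79; balance after payment $19,484.79.
Month 2: interest $402.69; balance after payment $17,948.48.
Closed form: n = −ln(1 − rB₀/P)/ln(1+r) = −ln(0.77628)/ln(1.02067) ≈ 12.380, so the balance reaches zero during payment 13.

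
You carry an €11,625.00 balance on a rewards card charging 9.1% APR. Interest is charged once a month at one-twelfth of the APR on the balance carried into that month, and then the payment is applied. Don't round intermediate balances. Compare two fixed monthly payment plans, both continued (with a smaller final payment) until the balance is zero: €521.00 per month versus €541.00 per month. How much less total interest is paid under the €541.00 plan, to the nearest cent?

Monthly rate r = 9.1%/12 = 0.758333% = 0.00758333.
At €521.00/mo: n = ⌈−ln(1 − rB₀/P)/ln(1+r)⌉ = 25 payments (last €280.47); total interest = total paid − €11,625.00 = €1,159.47.
At €541.00/mo: 24 payments (last €295.08); total interest €1,113.08.
Interest saved = €1,159.47 − €1,113.08 = €46.39.

€46.39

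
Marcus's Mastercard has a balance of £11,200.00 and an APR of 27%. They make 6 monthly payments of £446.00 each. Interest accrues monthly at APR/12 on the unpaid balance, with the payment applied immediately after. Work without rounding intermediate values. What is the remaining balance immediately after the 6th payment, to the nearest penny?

£9,968.53

Monthly rate r = 27%/12 = 2.25% = 0.0225.
Each month: B ← B·(1+r) − £446.00.
Month 1: interest £252.00; balance after payment £11,006.00.
Month 2: interest £247.63; balance after payment £10,807.64.
Month 3: interest £243.17; balance after payment £10,604.81.
Month 4: interest £238.61; balance after payment £10,397.41.
Month 5: interest £233.94; balance after payment £10,185.36.
Month 6: interest £229.17; balance after payment £9,968.53.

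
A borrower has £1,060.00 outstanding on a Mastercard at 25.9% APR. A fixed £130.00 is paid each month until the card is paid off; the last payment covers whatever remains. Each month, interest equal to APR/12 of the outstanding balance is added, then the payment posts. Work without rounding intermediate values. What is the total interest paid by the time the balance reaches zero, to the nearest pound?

Monthly rate r = 25.9%/12 = 2.15833% = 0.0215833.
Payoff takes n = ⌈−ln(1 − rB₀/P)/ln(1+r)⌉ = ⌈9.065⌉ = 10 payments; the last is £8.52.
Total paid = 9·£130.00 + £8.52 = £1,178.52.
Total interest = total paid − principal = £1,178.52 − £1,060.00 = £118.52.

£119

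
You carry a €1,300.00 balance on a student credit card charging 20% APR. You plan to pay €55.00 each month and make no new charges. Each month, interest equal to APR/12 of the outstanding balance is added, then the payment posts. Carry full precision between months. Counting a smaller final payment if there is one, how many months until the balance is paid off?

31 months

Monthly rate r = 20%/12 = 1.66667% = 0.0166667.
Recurrence: B ← B·(1+r) − €55.00.
Month 1: interest €21.67; balance after payment €1,266.67.
Month 2: interest €21.11; balance after payment €1,232.78.
Closed form: n = −ln(1 − rB₀/P)/ln(1+r) = −ln(0.60606)/ln(1.01667) ≈ 30.296, so the balance reaches zero during payment 31.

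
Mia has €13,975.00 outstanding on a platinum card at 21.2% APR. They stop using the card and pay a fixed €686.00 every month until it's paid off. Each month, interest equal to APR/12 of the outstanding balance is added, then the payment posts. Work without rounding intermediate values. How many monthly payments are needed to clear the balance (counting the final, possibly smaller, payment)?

Monthly rate r = 21.2%/12 = 1.76667% = 0.0176667.
Recurrence: B ← B·(1+r) − €686.00.
Month 1: interest €246.89; balance after payment €13,535.89.
Month 2: interest €239.13; balance after payment €13,089.03.
Closed form: n = −ln(1 − rB₀/P)/ln(1+r) = −ln(0.6401)/ln(1.01767) ≈ 25.475, so the balance reaches zero during payment 26.

26 payments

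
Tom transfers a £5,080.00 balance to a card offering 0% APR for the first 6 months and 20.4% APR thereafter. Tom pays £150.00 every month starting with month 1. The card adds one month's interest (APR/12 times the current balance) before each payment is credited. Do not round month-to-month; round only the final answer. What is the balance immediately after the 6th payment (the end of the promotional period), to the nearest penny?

£4,180.00

Promo months 1–6 at r₀ = 0%/12 = 0; months 7+ at r₁ = 20.4%/12 = 0.017.
After month 6 (no interest yet): B = £5,080.00 − 6·£150.00 = £4,180.00.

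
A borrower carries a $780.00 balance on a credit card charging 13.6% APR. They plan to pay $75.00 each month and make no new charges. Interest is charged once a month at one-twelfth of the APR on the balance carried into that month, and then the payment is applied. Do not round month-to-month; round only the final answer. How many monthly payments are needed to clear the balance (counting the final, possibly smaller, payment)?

12 months

Monthly rate r = 13.6%/12 = 1.13333% = 0.0113333.
Recurrence: B ← B·(1+r) − $75.00.
Month 1: interest $8.84; balance after payment $713.84.
Month 2: interest $8.09; balance after payment $646.93.
Closed form: n = −ln(1 − rB₀/P)/ln(1+r) = −ln(0.88213)/ln(1.01133) ≈ 11.128, so the balance reaches zero during payment 12.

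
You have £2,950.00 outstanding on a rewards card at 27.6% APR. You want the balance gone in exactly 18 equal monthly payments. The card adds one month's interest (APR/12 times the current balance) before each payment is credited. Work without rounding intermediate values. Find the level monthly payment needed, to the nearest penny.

£202.00

Monthly rate r = 27.6%/12 = 2.3% = 0.023.
Level-payment amortization: P = B₀·r / (1 − (1+r)^(−n)) = 2950.00·0.023 / (1 − 1.023^(−18)).
Denominator 1 − (1+r)^(−18) = 0.335892182.
P = 67.85 / 0.335892182 ≈ 202.00.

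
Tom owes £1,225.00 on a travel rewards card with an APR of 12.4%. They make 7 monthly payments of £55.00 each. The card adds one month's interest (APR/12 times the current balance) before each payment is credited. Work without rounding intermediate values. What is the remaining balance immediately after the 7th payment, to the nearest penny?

£919.26

Monthly rate r = 12.4%/12 = 1.03333% = 0.0103333.
Each month: B ← B·(1+r) − £55.00.
Month 1: interest £12.66; balance after payment £1,182.66.
Month 2: interest £12.22; balance after payment £1,139.88.
Month 3: interest £11.78; balance after payment £1,096.66.
Month 4: interest £11.33; balance after payment £1,052.99.
Month 5: interest £10.88; balance after payment £1,008.87.
Month 6: interest £10.42; balance after payment £964.30.
Month 7: interest £9.96; balance after payment £919.26.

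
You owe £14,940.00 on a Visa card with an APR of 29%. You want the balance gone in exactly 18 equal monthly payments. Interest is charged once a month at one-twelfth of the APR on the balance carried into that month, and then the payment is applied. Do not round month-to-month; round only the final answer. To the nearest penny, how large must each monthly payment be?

Monthly rate r = 29%/12 = 2.41667% = 0.0241667.
Level-payment amortization: P = B₀·r / (1 − (1+r)^(−n)) = 14940.00·0.0241667 / (1 − 1.02417^(−18)).
Denominator 1 − (1+r)^(−18) = 0.349378311.
P = 361.05 / 0.349378311 ≈ 1033.41.

£1,033.41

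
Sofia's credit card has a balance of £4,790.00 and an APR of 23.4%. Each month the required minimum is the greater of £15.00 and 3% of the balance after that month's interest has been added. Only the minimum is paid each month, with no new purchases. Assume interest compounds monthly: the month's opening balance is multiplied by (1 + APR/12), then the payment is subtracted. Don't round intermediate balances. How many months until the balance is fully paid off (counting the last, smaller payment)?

257 months

Monthly rate r = 23.4%/12 = 1.95% = 0.0195.
While 3% of the post-interest balance exceeds £15.00, each month B ← (B·(1+r))·(1 − 0.03), i.e. B shrinks by the factor (1+r)·0.97 = 0.98891.
This holds for months 1–205. Entering month 206 the balance is £487.44; 3% of the post-interest balance is now below £15.00, so the flat £15.00 minimum applies from here.
From month 206 a fixed £15.00 at rate r clears £487.44 in 52 more payments. Total: 205 + 52 = 257 months.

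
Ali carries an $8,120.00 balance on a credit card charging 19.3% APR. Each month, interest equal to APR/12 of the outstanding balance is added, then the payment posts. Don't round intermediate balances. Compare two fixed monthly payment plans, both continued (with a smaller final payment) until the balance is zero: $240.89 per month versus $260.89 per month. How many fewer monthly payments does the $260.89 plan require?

5 fewer payments

Monthly rate r = 19.3%/12 = 1.60833% = 0.0160833.
At $240.89/mo: n = ⌈−ln(1 − rB₀/P)/ln(1+r)⌉ = 49 payments (last $231.66); total interest = total paid − $8,120.00 = $3,674.38.
At $260.89/mo: 44 payments (last $135.09); total interest $3,233.36.
Payments saved = 49 − 44 = 5.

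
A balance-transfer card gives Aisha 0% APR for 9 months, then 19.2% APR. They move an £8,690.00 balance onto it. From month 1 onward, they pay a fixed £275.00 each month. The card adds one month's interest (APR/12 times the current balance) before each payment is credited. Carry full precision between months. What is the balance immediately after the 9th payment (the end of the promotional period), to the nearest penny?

Promo months 1–9 at r₀ = 0%/12 = 0; months 10+ at r₁ = 19.2%/12 = 0.016.
After month 9 (no interest yet): B = £8,690.00 − 9·£275.00 = £6,215.00.

£6,215.00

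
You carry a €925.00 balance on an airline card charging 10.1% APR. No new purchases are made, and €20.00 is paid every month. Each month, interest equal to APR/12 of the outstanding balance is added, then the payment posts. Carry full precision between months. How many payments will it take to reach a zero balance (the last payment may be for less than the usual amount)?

59 payments

Monthly rate r = 10.1%/12 = 0.841667% = 0.00841667.
Recurrence: B ← B·(1+r) − €20.00.
Month 1: interest €7.79; balance after payment €912.79.
Month 2: interest €7.68; balance after payment €900.47.
Closed form: n = −ln(1 − rB₀/P)/ln(1+r) = −ln(0.61073)/ln(1.00842) ≈ 58.833, so the balance reaches zero during payment 59.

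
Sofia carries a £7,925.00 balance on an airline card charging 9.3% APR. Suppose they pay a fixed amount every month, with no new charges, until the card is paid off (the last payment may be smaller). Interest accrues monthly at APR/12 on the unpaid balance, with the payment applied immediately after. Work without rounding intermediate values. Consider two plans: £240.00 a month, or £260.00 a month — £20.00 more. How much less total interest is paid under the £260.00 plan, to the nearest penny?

Monthly rate r = 9.3%/12 = 0.775% = 0.00775.
At £240.00/mo: n = ⌈−ln(1 − rB₀/P)/ln(1+r)⌉ = 39 payments (last £69.53); total interest = total paid − £7,925.00 = £1,264.53.
At £260.00/mo: 35 payments (last £235.80); total interest £1,150.80.
Interest saved = £1,264.53 − £1,150.80 = £113.73.

£113.73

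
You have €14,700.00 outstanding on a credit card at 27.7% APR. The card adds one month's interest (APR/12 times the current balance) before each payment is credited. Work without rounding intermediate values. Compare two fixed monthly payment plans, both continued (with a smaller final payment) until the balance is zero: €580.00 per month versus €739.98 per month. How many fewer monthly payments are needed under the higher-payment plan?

Monthly rate r = 27.7%/12 = 2.30833% = 0.0230833.
At €580.00/mo: n = ⌈−ln(1 − rB₀/P)/ln(1+r)⌉ = 39 payments (last €316.40); total interest = total paid − €14,700.00 = €7,656.40.
At €739.98/mo: 27 payments (last €655.14); total interest €5,194.62.
Payments saved = 39 − 27 = 12.

12 fewer payments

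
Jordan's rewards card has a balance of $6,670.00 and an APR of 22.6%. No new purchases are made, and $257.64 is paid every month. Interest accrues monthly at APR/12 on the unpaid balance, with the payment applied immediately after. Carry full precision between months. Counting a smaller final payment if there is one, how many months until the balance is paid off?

36 months

Monthly rate r = 22.6%/12 = 1.88333% = 0.0188333.
Recurrence: B ← B·(1+r) − $257.64.
Month 1: interest $125.62; balance after payment $6,537.98.
Month 2: interest $123.13; balance after payment $6,403.47.
Closed form: n = −ln(1 − rB₀/P)/ln(1+r) = −ln(0.51243)/ln(1.01883) ≈ 35.834, so the balance reaches zero during payment 36.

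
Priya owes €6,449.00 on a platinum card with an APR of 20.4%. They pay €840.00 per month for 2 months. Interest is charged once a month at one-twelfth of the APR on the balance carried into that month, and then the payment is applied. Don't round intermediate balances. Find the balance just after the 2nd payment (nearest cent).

Monthly rate r = 20.4%/12 = 1.7% = 0.017.
Each month: B ← B·(1+r) − €840.00.
Month 1: interest €109.63; balance after payment €5,718.63.
Month 2: interest €97.22; balance after payment €4,975.85.

€4,975.85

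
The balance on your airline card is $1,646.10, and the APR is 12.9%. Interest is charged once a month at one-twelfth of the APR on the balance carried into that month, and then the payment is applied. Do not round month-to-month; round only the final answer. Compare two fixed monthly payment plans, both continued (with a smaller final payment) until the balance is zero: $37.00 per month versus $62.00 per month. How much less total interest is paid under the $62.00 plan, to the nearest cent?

Monthly rate r = 12.9%/12 = 1.075% = 0.01075.
At $37.00/mo: n = ⌈−ln(1 − rB₀/P)/ln(1+r)⌉ = 61 payments (last $31.26); total interest = total paid − $1,646.10 = $605.16.
At $62.00/mo: 32 payments (last $26.63); total interest $302.53.
Interest saved = $605.16 − $302.53 = $302.63.

$302.63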